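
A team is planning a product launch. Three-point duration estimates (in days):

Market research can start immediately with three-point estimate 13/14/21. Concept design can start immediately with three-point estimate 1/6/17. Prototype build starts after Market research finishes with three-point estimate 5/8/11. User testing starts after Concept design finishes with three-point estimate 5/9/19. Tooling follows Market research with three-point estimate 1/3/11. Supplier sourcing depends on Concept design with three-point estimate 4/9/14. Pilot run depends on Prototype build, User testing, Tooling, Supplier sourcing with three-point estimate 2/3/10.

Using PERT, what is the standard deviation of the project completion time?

2.13 days

te_Market research = (13 + 4·14 + 21)/6 = 90/6 = 15; σ²_Market research = ((21−13)/6)² = 1.778
te_Concept design = (1 + 4·6 + 17)/6 = 42/6 = 7; σ²_Concept design = ((17−1)/6)² = 7.111
te_Prototype build = (5 + 4·8 + 11)/6 = 48/6 = 8; σ²_Prototype build = ((11−5)/6)² = 1.000
te_User testing = (5 + 4·9 + 19)/6 = 60/6 = 10; σ²_User testing = ((19−5)/6)² = 5.444
te_Tooling = (1 + 4·3 + 11)/6 = 24/6 = 4; σ²_Tooling = ((11−1)/6)² = 2.778
te_Supplier sourcing = (4 + 4·9 + 14)/6 = 54/6 = 9; σ²_Supplier sourcing = ((14−4)/6)² = 2.778
te_Pilot run = (2 + 4·3 + 10)/6 = 24/6 = 4; σ²_Pilot run = ((10−2)/6)² = 1.778

Forward pass:
ES_Market research = 0; EF_Market research = 15
ES_Concept design = 0; EF_Concept design = 7
ES_Prototype build = 15; EF_Prototype build = 15+8 = 23
ES_User testing = 7; EF_User testing = 7+10 = 17
ES_Tooling = 15; EF_Tooling = 15+4 = 19
ES_Supplier sourcing = 7; EF_Supplier sourcing = 7+9 = 16
ES_Pilot run = max(EF_Prototype build=23, EF_User testing=17, EF_Tooling=19, EF_Supplier sourcing=16) = 23; EF_Pilot run = 23+4 = 27
Expected project duration μ = 27 days. Critical path: Market research → Prototype build → Pilot run.

Variance along critical path = 1.778 + 1.000 + 1.778 = 4.556
σ = √4.556 = 2.134 days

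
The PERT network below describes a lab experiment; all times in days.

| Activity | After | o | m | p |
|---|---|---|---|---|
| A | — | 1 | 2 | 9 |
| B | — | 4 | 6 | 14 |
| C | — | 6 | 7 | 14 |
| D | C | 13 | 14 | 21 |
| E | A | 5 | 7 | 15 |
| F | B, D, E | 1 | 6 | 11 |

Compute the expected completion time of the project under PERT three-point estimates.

29 days

te_A = (1 + 4·2 + 9)/6 = 18/6 = 3
te_B = (4 + 4·6 + 14)/6 = 42/6 = 7
te_C = (6 + 4·7 + 14)/6 = 48/6 = 8
te_D = (13 + 4·14 + 21)/6 = 90/6 = 15
te_E = (5 + 4·7 + 15)/6 = 48/6 = 8
te_F = (1 + 4·6 + 11)/6 = 36/6 = 6

Forward pass:
ES_A = 0; EF_A = 3
ES_B = 0; EF_B = 7
ES_C = 0; EF_C = 8
ES_D = 8; EF_D = 8+15 = 23
ES_E = 3; EF_E = 3+8 = 11
ES_F = max(EF_B=7, EF_D=23, EF_E=11) = 23; EF_F = 23+6 = 29
Expected project duration μ = 29 days. Critical path: C → D → F.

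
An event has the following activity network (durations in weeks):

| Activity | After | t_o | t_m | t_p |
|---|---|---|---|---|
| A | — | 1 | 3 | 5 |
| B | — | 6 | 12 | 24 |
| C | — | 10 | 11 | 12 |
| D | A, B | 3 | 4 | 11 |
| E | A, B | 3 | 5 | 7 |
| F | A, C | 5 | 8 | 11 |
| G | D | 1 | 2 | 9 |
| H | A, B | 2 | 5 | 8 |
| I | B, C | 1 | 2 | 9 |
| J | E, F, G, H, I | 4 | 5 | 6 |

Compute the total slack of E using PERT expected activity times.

te_A = (1 + 4·3 + 5)/6 = 18/6 = 3
te_B = (6 + 4·12 + 24)/6 = 78/6 = 13
te_C = (10 + 4·11 + 12)/6 = 66/6 = 11
te_D = (3 + 4·4 + 11)/6 = 30/6 = 5
te_E = (3 + 4·5 + 7)/6 = 30/6 = 5
te_F = (5 + 4·8 + 11)/6 = 48/6 = 8
te_G = (1 + 4·2 + 9)/6 = 18/6 = 3
te_H = (2 + 4·5 + 8)/6 = 30/6 = 5
te_I = (1 + 4·2 + 9)/6 = 18/6 = 3
te_J = (4 + 4·5 + 6)/6 = 30/6 = 5

Forward pass:
ES_A = 0; EF_A = 3
ES_B = 0; EF_B = 13
ES_C = 0; EF_C = 11
ES_D = max(EF_A=3, EF_B=13) = 13; EF_D = 13+5 = 18
ES_E = max(EF_A=3, EF_B=13) = 13; EF_E = 13+5 = 18
ES_F = max(EF_A=3, EF_C=11) = 11; EF_F = 11+8 = 19
ES_G = 18; EF_G = 18+3 = 21
ES_H = max(EF_A=3, EF_B=13) = 13; EF_H = 13+5 = 18
ES_I = max(EF_B=13, EF_C=11) = 13; EF_I = 13+3 = 16
ES_J = max(EF_E=18, EF_F=19, EF_G=21, EF_H=18, EF_I=16) = 21; EF_J = 21+5 = 26
Expected project duration μ = 26 weeks. Critical path: B → D → G → J.

Backward pass:
LF_J = 26; LS_J = 26−5 = 21
LF_I = LS_J = 21; LS_I = 21−3 = 18
LF_H = LS_J = 21; LS_H = 21−5 = 16
LF_G = LS_J = 21; LS_G = 21−3 = 18
LF_F = LS_J = 21; LS_F = 21−8 = 13
LF_E = LS_J = 21; LS_E = 21−5 = 16
LF_D = LS_G = 18; LS_D = 18−5 = 13
LF_C = min(LS_F=13, LS_I=18) = 13; LS_C = 13−11 = 2
LF_B = min(LS_D=13, LS_E=16, LS_H=16, LS_I=18) = 13; LS_B = 13−13 = 0
LF_A = min(LS_D=13, LS_E=16, LS_F=13, LS_H=16) = 13; LS_A = 13−3 = 10
Slack_E = LS_E − ES_E = 16 − 13 = 3

3 weeks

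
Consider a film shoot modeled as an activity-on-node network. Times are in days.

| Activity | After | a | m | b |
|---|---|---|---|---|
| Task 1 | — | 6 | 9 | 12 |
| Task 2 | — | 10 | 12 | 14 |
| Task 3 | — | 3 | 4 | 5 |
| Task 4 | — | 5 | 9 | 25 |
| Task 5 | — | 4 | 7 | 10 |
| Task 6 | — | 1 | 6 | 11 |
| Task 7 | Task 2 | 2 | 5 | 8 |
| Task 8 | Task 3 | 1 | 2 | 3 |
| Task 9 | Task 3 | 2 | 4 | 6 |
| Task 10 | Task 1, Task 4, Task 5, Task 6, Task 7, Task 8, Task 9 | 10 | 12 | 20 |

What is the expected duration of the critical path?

te_Task 1 = (6 + 4·9 + 12)/6 = 54/6 = 9
te_Task 2 = (10 + 4·12 + 14)/6 = 72/6 = 12
te_Task 3 = (3 + 4·4 + 5)/6 = 24/6 = 4
te_Task 4 = (5 + 4·9 + 25)/6 = 66/6 = 11
te_Task 5 = (4 + 4·7 + 10)/6 = 42/6 = 7
te_Task 6 = (1 + 4·6 + 11)/6 = 36/6 = 6
te_Task 7 = (2 + 4·5 + 8)/6 = 30/6 = 5
te_Task 8 = (1 + 4·2 + 3)/6 = 12/6 = 2
te_Task 9 = (2 + 4·4 + 6)/6 = 24/6 = 4
te_Task 10 = (10 + 4·12 + 20)/6 = 78/6 = 13

Forward pass:
ES_Task 1 = 0; EF_Task 1 = 9
ES_Task 2 = 0; EF_Task 2 = 12
ES_Task 3 = 0; EF_Task 3 = 4
ES_Task 4 = 0; EF_Task 4 = 11
ES_Task 5 = 0; EF_Task 5 = 7
ES_Task 6 = 0; EF_Task 6 = 6
ES_Task 7 = 12; EF_Task 7 = 12+5 = 17
ES_Task 8 = 4; EF_Task 8 = 4+2 = 6
ES_Task 9 = 4; EF_Task 9 = 4+4 = 8
ES_Task 10 = max(EF_Task 1=9, EF_Task 4=11, EF_Task 5=7, EF_Task 6=6, EF_Task 7=17, EF_Task 8=6, EF_Task 9=8) = 17; EF_Task 10 = 17+13 = 30
Expected project duration μ = 30 days. Critical path: Task 2 → Task 7 → Task 10.

30 days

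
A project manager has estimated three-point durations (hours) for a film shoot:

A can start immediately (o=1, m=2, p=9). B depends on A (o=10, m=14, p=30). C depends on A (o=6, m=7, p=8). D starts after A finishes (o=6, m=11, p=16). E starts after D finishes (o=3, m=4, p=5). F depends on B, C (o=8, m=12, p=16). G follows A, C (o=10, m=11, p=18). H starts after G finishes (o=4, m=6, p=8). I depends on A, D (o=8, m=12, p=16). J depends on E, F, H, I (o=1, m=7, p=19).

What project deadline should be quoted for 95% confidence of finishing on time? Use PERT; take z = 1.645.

47.0 hours

te_A = (1 + 4·2 + 9)/6 = 18/6 = 3; σ²_A = ((9−1)/6)² = 1.778
te_B = (10 + 4·14 + 30)/6 = 96/6 = 16; σ²_B = ((30−10)/6)² = 11.111
te_C = (6 + 4·7 + 8)/6 = 42/6 = 7; σ²_C = ((8−6)/6)² = 0.111
te_D = (6 + 4·11 + 16)/6 = 66/6 = 11; σ²_D = ((16−6)/6)² = 2.778
te_E = (3 + 4·4 + 5)/6 = 24/6 = 4; σ²_E = ((5−3)/6)² = 0.111
te_F = (8 + 4·12 + 16)/6 = 72/6 = 12; σ²_F = ((16−8)/6)² = 1.778
te_G = (10 + 4·11 + 18)/6 = 72/6 = 12; σ²_G = ((18−10)/6)² = 1.778
te_H = (4 + 4·6 + 8)/6 = 36/6 = 6; σ²_H = ((8−4)/6)² = 0.444
te_I = (8 + 4·12 + 16)/6 = 72/6 = 12; σ²_I = ((16−8)/6)² = 1.778
te_J = (1 + 4·7 + 19)/6 = 48/6 = 8; σ²_J = ((19−1)/6)² = 9.000

Forward pass:
ES_A = 0; EF_A = 3
ES_B = 3; EF_B = 3+16 = 19
ES_C = 3; EF_C = 3+7 = 10
ES_D = 3; EF_D = 3+11 = 14
ES_E = 14; EF_E = 14+4 = 18
ES_F = max(EF_B=19, EF_C=10) = 19; EF_F = 19+12 = 31
ES_G = max(EF_A=3, EF_C=10) = 10; EF_G = 10+12 = 22
ES_H = 22; EF_H = 22+6 = 28
ES_I = max(EF_A=3, EF_D=14) = 14; EF_I = 14+12 = 26
ES_J = max(EF_E=18, EF_F=31, EF_H=28, EF_I=26) = 31; EF_J = 31+8 = 39
Expected project duration μ = 39 hours. Critical path: A → B → F → J.

Variance along critical path = 1.778 + 11.111 + 1.778 + 9.000 = 23.667; σ = 4.865 hours.
D = μ + z·σ = 39 + 1.645·4.865 = 47.0 hours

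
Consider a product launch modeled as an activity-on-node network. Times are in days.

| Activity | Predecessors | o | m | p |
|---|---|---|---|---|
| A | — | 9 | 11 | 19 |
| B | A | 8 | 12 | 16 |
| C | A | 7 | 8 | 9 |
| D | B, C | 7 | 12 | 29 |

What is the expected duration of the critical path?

te_A = (9 + 4·11 + 19)/6 = 72/6 = 12
te_B = (8 + 4·12 + 16)/6 = 72/6 = 12
te_C = (7 + 4·8 + 9)/6 = 48/6 = 8
te_D = (7 + 4·12 + 29)/6 = 84/6 = 14

Forward pass:
ES_A = 0; EF_A = 12
ES_B = 12; EF_B = 12+12 = 24
ES_C = 12; EF_C = 12+8 = 20
ES_D = max(EF_B=24, EF_C=20) = 24; EF_D = 24+14 = 38
Expected project duration μ = 38 days. Critical path: A → B → D.

38 days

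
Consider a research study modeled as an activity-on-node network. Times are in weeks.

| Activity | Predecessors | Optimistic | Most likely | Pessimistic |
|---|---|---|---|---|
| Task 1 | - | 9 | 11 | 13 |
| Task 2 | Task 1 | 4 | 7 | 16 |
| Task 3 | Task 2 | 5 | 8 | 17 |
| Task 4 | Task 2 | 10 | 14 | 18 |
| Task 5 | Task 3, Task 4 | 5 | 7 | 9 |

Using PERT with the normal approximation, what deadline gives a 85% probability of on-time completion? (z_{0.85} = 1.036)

te_Task 1 = (9 + 4·11 + 13)/6 = 66/6 = 11; σ²_Task 1 = ((13−9)/6)² = 0.444
te_Task 2 = (4 + 4·7 + 16)/6 = 48/6 = 8; σ²_Task 2 = ((16−4)/6)² = 4.000
te_Task 3 = (5 + 4·8 + 17)/6 = 54/6 = 9; σ²_Task 3 = ((17−5)/6)² = 4.000
te_Task 4 = (10 + 4·14 + 18)/6 = 84/6 = 14; σ²_Task 4 = ((18−10)/6)² = 1.778
te_Task 5 = (5 + 4·7 + 9)/6 = 42/6 = 7; σ²_Task 5 = ((9−5)/6)² = 0.444

Forward pass:
ES_Task 1 = 0; EF_Task 1 = 11
ES_Task 2 = 11; EF_Task 2 = 11+8 = 19
ES_Task 3 = 19; EF_Task 3 = 19+9 = 28
ES_Task 4 = 19; EF_Task 4 = 19+14 = 33
ES_Task 5 = max(EF_Task 3=28, EF_Task 4=33) = 33; EF_Task 5 = 33+7 = 40
Expected project duration μ = 40 weeks. Critical path: Task 1 → Task 2 → Task 4 → Task 5.

Variance along critical path = 0.444 + 4.000 + 1.778 + 0.444 = 6.667; σ = 2.582 weeks.
D = μ + z·σ = 40 + 1.036·2.582 = 42.7 weeks

42.7 weeks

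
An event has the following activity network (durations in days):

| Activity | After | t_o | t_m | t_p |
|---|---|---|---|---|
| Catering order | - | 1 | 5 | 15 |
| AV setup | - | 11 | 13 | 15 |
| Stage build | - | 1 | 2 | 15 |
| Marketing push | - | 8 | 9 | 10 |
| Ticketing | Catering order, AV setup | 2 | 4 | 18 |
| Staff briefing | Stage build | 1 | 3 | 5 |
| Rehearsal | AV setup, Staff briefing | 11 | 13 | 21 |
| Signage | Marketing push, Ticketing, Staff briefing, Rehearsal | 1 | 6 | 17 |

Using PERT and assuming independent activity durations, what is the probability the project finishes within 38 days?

0.893

te_Catering order = (1 + 4·5 + 15)/6 = 36/6 = 6; σ²_Catering order = ((15−1)/6)² = 5.444
te_AV setup = (11 + 4·13 + 15)/6 = 78/6 = 13; σ²_AV setup = ((15−11)/6)² = 0.444
te_Stage build = (1 + 4·2 + 15)/6 = 24/6 = 4; σ²_Stage build = ((15−1)/6)² = 5.444
te_Marketing push = (8 + 4·9 + 10)/6 = 54/6 = 9; σ²_Marketing push = ((10−8)/6)² = 0.111
te_Ticketing = (2 + 4·4 + 18)/6 = 36/6 = 6; σ²_Ticketing = ((18−2)/6)² = 7.111
te_Staff briefing = (1 + 4·3 + 5)/6 = 18/6 = 3; σ²_Staff briefing = ((5−1)/6)² = 0.444
te_Rehearsal = (11 + 4·13 + 21)/6 = 84/6 = 14; σ²_Rehearsal = ((21−11)/6)² = 2.778
te_Signage = (1 + 4·6 + 17)/6 = 42/6 = 7; σ²_Signage = ((17−1)/6)² = 7.111

Forward pass:
ES_Catering order = 0; EF_Catering order = 6
ES_AV setup = 0; EF_AV setup = 13
ES_Stage build = 0; EF_Stage build = 4
ES_Marketing push = 0; EF_Marketing push = 9
ES_Ticketing = max(EF_Catering order=6, EF_AV setup=13) = 13; EF_Ticketing = 13+6 = 19
ES_Staff briefing = 4; EF_Staff briefing = 4+3 = 7
ES_Rehearsal = max(EF_AV setup=13, EF_Staff briefing=7) = 13; EF_Rehearsal = 13+14 = 27
ES_Signage = max(EF_Marketing push=9, EF_Ticketing=19, EF_Staff briefing=7, EF_Rehearsal=27) = 27; EF_Signage = 27+7 = 34
Expected project duration μ = 34 days. Critical path: AV setup → Rehearsal → Signage.

Variance along critical path = 0.444 + 2.778 + 7.111 = 10.333; σ = √10.333 = 3.215 days.
Z = (38 − 34) / 3.215 = 1.244
P(T ≤ 38) = Φ(1.244) ≈ 0.893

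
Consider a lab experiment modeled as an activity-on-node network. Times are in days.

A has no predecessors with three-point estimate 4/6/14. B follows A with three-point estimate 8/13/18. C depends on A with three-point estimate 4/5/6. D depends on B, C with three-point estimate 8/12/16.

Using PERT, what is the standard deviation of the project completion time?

2.71 days

te_A = (4 + 4·6 + 14)/6 = 42/6 = 7; σ²_A = ((14−4)/6)² = 2.778
te_B = (8 + 4·13 + 18)/6 = 78/6 = 13; σ²_B = ((18−8)/6)² = 2.778
te_C = (4 + 4·5 + 6)/6 = 30/6 = 5; σ²_C = ((6−4)/6)² = 0.111
te_D = (8 + 4·12 + 16)/6 = 72/6 = 12; σ²_D = ((16−8)/6)² = 1.778

Forward pass:
ES_A = 0; EF_A = 7
ES_B = 7; EF_B = 7+13 = 20
ES_C = 7; EF_C = 7+5 = 12
ES_D = max(EF_B=20, EF_C=12) = 20; EF_D = 20+12 = 32
Expected project duration μ = 32 days. Critical path: A → B → D.

Variance along critical path = 2.778 + 2.778 + 1.778 = 7.333
σ = √7.333 = 2.708 days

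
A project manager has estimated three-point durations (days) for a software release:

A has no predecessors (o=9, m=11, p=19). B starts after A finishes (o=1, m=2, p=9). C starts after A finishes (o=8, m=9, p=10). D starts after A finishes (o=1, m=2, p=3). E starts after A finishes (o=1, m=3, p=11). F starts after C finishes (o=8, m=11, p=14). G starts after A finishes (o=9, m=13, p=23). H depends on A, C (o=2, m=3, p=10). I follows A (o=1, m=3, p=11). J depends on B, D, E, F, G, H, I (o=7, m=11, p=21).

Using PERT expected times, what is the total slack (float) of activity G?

te_A = (9 + 4·11 + 19)/6 = 72/6 = 12
te_B = (1 + 4·2 + 9)/6 = 18/6 = 3
te_C = (8 + 4·9 + 10)/6 = 54/6 = 9
te_D = (1 + 4·2 + 3)/6 = 12/6 = 2
te_E = (1 + 4·3 + 11)/6 = 24/6 = 4
te_F = (8 + 4·11 + 14)/6 = 66/6 = 11
te_G = (9 + 4·13 + 23)/6 = 84/6 = 14
te_H = (2 + 4·3 + 10)/6 = 24/6 = 4
te_I = (1 + 4·3 + 11)/6 = 24/6 = 4
te_J = (7 + 4·11 + 21)/6 = 72/6 = 12

Forward pass:
ES_A = 0; EF_A = 12
ES_B = 12; EF_B = 12+3 = 15
ES_C = 12; EF_C = 12+9 = 21
ES_D = 12; EF_D = 12+2 = 14
ES_E = 12; EF_E = 12+4 = 16
ES_F = 21; EF_F = 21+11 = 32
ES_G = 12; EF_G = 12+14 = 26
ES_H = max(EF_A=12, EF_C=21) = 21; EF_H = 21+4 = 25
ES_I = 12; EF_I = 12+4 = 16
ES_J = max(EF_B=15, EF_D=14, EF_E=16, EF_F=32, EF_G=26, EF_H=25, EF_I=16) = 32; EF_J = 32+12 = 44
Expected project duration μ = 44 days. Critical path: A → C → F → J.

Backward pass:
LF_J = 44; LS_J = 44−12 = 32
LF_I = LS_J = 32; LS_I = 32−4 = 28
LF_H = LS_J = 32; LS_H = 32−4 = 28
LF_G = LS_J = 32; LS_G = 32−14 = 18
LF_F = LS_J = 32; LS_F = 32−11 = 21
LF_E = LS_J = 32; LS_E = 32−4 = 28
LF_D = LS_J = 32; LS_D = 32−2 = 30
LF_C = min(LS_F=21, LS_H=28) = 21; LS_C = 21−9 = 12
LF_B = LS_J = 32; LS_B = 32−3 = 29
LF_A = min(LS_B=29, LS_C=12, LS_D=30, LS_E=28, LS_G=18, LS_H=28, LS_I=28) = 12; LS_A = 12−12 = 0
Slack_G = LS_G − ES_G = 18 − 12 = 6

6 days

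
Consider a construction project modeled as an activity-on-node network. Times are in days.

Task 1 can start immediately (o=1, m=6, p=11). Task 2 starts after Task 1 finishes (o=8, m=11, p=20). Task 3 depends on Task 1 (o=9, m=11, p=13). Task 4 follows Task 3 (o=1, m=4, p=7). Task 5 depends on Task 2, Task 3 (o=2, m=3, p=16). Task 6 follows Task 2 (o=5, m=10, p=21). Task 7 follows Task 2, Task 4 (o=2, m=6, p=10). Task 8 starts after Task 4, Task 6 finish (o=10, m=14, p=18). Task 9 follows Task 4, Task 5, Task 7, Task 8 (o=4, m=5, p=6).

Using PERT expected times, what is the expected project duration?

te_Task 1 = (1 + 4·6 + 11)/6 = 36/6 = 6
te_Task 2 = (8 + 4·11 + 20)/6 = 72/6 = 12
te_Task 3 = (9 + 4·11 + 13)/6 = 66/6 = 11
te_Task 4 = (1 + 4·4 + 7)/6 = 24/6 = 4
te_Task 5 = (2 + 4·3 + 16)/6 = 30/6 = 5
te_Task 6 = (5 + 4·10 + 21)/6 = 66/6 = 11
te_Task 7 = (2 + 4·6 + 10)/6 = 36/6 = 6
te_Task 8 = (10 + 4·14 + 18)/6 = 84/6 = 14
te_Task 9 = (4 + 4·5 + 6)/6 = 30/6 = 5

Forward pass:
ES_Task 1 = 0; EF_Task 1 = 6
ES_Task 2 = 6; EF_Task 2 = 6+12 = 18
ES_Task 3 = 6; EF_Task 3 = 6+11 = 17
ES_Task 4 = 17; EF_Task 4 = 17+4 = 21
ES_Task 5 = max(EF_Task 2=18, EF_Task 3=17) = 18; EF_Task 5 = 18+5 = 23
ES_Task 6 = 18; EF_Task 6 = 18+11 = 29
ES_Task 7 = max(EF_Task 2=18, EF_Task 4=21) = 21; EF_Task 7 = 21+6 = 27
ES_Task 8 = max(EF_Task 4=21, EF_Task 6=29) = 29; EF_Task 8 = 29+14 = 43
ES_Task 9 = max(EF_Task 4=21, EF_Task 5=23, EF_Task 7=27, EF_Task 8=43) = 43; EF_Task 9 = 43+5 = 48
Expected project duration μ = 48 days. Critical path: Task 1 → Task 2 → Task 6 → Task 8 → Task 9.

48 days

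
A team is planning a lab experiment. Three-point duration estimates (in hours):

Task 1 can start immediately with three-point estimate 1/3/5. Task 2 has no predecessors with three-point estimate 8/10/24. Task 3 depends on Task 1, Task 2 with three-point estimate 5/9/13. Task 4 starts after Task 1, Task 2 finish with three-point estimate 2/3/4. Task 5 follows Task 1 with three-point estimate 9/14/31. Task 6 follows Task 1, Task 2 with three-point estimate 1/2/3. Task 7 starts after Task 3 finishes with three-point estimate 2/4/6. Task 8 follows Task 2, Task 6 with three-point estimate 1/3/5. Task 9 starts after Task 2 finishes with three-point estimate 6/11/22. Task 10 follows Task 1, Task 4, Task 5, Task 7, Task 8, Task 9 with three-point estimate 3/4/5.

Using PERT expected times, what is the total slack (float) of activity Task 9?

te_Task 1 = (1 + 4·3 + 5)/6 = 18/6 = 3
te_Task 2 = (8 + 4·10 + 24)/6 = 72/6 = 12
te_Task 3 = (5 + 4·9 + 13)/6 = 54/6 = 9
te_Task 4 = (2 + 4·3 + 4)/6 = 18/6 = 3
te_Task 5 = (9 + 4·14 + 31)/6 = 96/6 = 16
te_Task 6 = (1 + 4·2 + 3)/6 = 12/6 = 2
te_Task 7 = (2 + 4·4 + 6)/6 = 24/6 = 4
te_Task 8 = (1 + 4·3 + 5)/6 = 18/6 = 3
te_Task 9 = (6 + 4·11 + 22)/6 = 72/6 = 12
te_Task 10 = (3 + 4·4 + 5)/6 = 24/6 = 4

Forward pass:
ES_Task 1 = 0; EF_Task 1 = 3
ES_Task 2 = 0; EF_Task 2 = 12
ES_Task 3 = max(EF_Task 1=3, EF_Task 2=12) = 12; EF_Task 3 = 12+9 = 21
ES_Task 4 = max(EF_Task 1=3, EF_Task 2=12) = 12; EF_Task 4 = 12+3 = 15
ES_Task 5 = 3; EF_Task 5 = 3+16 = 19
ES_Task 6 = max(EF_Task 1=3, EF_Task 2=12) = 12; EF_Task 6 = 12+2 = 14
ES_Task 7 = 21; EF_Task 7 = 21+4 = 25
ES_Task 8 = max(EF_Task 2=12, EF_Task 6=14) = 14; EF_Task 8 = 14+3 = 17
ES_Task 9 = 12; EF_Task 9 = 12+12 = 24
ES_Task 10 = max(EF_Task 1=3, EF_Task 4=15, EF_Task 5=19, EF_Task 7=25, EF_Task 8=17, EF_Task 9=24) = 25; EF_Task 10 = 25+4 = 29
Expected project duration μ = 29 hours. Critical path: Task 2 → Task 3 → Task 7 → Task 10.

Backward pass:
LF_Task 10 = 29; LS_Task 10 = 29−4 = 25
LF_Task 9 = LS_Task 10 = 25; LS_Task 9 = 25−12 = 13
LF_Task 8 = LS_Task 10 = 25; LS_Task 8 = 25−3 = 22
LF_Task 7 = LS_Task 10 = 25; LS_Task 7 = 25−4 = 21
LF_Task 6 = LS_Task 8 = 22; LS_Task 6 = 22−2 = 20
LF_Task 5 = LS_Task 10 = 25; LS_Task 5 = 25−16 = 9
LF_Task 4 = LS_Task 10 = 25; LS_Task 4 = 25−3 = 22
LF_Task 3 = LS_Task 7 = 21; LS_Task 3 = 21−9 = 12
LF_Task 2 = min(LS_Task 3=12, LS_Task 4=22, LS_Task 6=20, LS_Task 8=22, LS_Task 9=13) = 12; LS_Task 2 = 12−12 = 0
LF_Task 1 = min(LS_Task 3=12, LS_Task 4=22, LS_Task 5=9, LS_Task 6=20, LS_Task 10=25) = 9; LS_Task 1 = 9−3 = 6
Slack_Task 9 = LS_Task 9 − ES_Task 9 = 13 − 12 = 1

1 hours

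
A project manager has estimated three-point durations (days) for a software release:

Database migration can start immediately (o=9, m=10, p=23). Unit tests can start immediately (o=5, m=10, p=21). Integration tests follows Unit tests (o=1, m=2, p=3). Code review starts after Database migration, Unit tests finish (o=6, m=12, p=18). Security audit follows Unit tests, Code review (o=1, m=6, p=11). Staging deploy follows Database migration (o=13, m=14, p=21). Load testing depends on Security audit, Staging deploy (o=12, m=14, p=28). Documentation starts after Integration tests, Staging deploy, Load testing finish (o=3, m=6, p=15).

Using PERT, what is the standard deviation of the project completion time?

4.83 days

te_Database migration = (9 + 4·10 + 23)/6 = 72/6 = 12; σ²_Database migration = ((23−9)/6)² = 5.444
te_Unit tests = (5 + 4·10 + 21)/6 = 66/6 = 11; σ²_Unit tests = ((21−5)/6)² = 7.111
te_Integration tests = (1 + 4·2 + 3)/6 = 12/6 = 2; σ²_Integration tests = ((3−1)/6)² = 0.111
te_Code review = (6 + 4·12 + 18)/6 = 72/6 = 12; σ²_Code review = ((18−6)/6)² = 4.000
te_Security audit = (1 + 4·6 + 11)/6 = 36/6 = 6; σ²_Security audit = ((11−1)/6)² = 2.778
te_Staging deploy = (13 + 4·14 + 21)/6 = 90/6 = 15; σ²_Staging deploy = ((21−13)/6)² = 1.778
te_Load testing = (12 + 4·14 + 28)/6 = 96/6 = 16; σ²_Load testing = ((28−12)/6)² = 7.111
te_Documentation = (3 + 4·6 + 15)/6 = 42/6 = 7; σ²_Documentation = ((15−3)/6)² = 4.000

Forward pass:
ES_Database migration = 0; EF_Database migration = 12
ES_Unit tests = 0; EF_Unit tests = 11
ES_Integration tests = 11; EF_Integration tests = 11+2 = 13
ES_Code review = max(EF_Database migration=12, EF_Unit tests=11) = 12; EF_Code review = 12+12 = 24
ES_Security audit = max(EF_Unit tests=11, EF_Code review=24) = 24; EF_Security audit = 24+6 = 30
ES_Staging deploy = 12; EF_Staging deploy = 12+15 = 27
ES_Load testing = max(EF_Security audit=30, EF_Staging deploy=27) = 30; EF_Load testing = 30+16 = 46
ES_Documentation = max(EF_Integration tests=13, EF_Staging deploy=27, EF_Load testing=46) = 46; EF_Documentation = 46+7 = 53
Expected project duration μ = 53 days. Critical path: Database migration → Code review → Security audit → Load testing → Documentation.

Variance along critical path = 5.444 + 4.000 + 2.778 + 7.111 + 4.000 = 23.333
σ = √23.333 = 4.830 days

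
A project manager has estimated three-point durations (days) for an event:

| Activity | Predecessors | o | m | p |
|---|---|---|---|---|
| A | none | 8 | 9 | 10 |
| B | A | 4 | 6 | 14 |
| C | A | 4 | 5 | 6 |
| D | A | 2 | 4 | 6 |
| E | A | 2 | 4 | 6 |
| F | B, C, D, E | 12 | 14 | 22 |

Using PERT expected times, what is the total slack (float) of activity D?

3 days

te_A = (8 + 4·9 + 10)/6 = 54/6 = 9
te_B = (4 + 4·6 + 14)/6 = 42/6 = 7
te_C = (4 + 4·5 + 6)/6 = 30/6 = 5
te_D = (2 + 4·4 + 6)/6 = 24/6 = 4
te_E = (2 + 4·4 + 6)/6 = 24/6 = 4
te_F = (12 + 4·14 + 22)/6 = 90/6 = 15

Forward pass:
ES_A = 0; EF_A = 9
ES_B = 9; EF_B = 9+7 = 16
ES_C = 9; EF_C = 9+5 = 14
ES_D = 9; EF_D = 9+4 = 13
ES_E = 9; EF_E = 9+4 = 13
ES_F = max(EF_B=16, EF_C=14, EF_D=13, EF_E=13) = 16; EF_F = 16+15 = 31
Expected project duration μ = 31 days. Critical path: A → B → F.

Backward pass:
LF_F = 31; LS_F = 31−15 = 16
LF_E = LS_F = 16; LS_E = 16−4 = 12
LF_D = LS_F = 16; LS_D = 16−4 = 12
LF_C = LS_F = 16; LS_C = 16−5 = 11
LF_B = LS_F = 16; LS_B = 16−7 = 9
LF_A = min(LS_B=9, LS_C=11, LS_D=12, LS_E=12) = 9; LS_A = 9−9 = 0
Slack_D = LS_D − ES_D = 12 − 9 = 3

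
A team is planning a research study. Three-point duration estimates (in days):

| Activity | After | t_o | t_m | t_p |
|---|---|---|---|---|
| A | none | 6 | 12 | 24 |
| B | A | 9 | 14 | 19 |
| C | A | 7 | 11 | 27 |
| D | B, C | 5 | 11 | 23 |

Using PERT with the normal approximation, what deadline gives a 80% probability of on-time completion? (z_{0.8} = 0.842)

te_A = (6 + 4·12 + 24)/6 = 78/6 = 13; σ²_A = ((24−6)/6)² = 9.000
te_B = (9 + 4·14 + 19)/6 = 84/6 = 14; σ²_B = ((19−9)/6)² = 2.778
te_C = (7 + 4·11 + 27)/6 = 78/6 = 13; σ²_C = ((27−7)/6)² = 11.111
te_D = (5 + 4·11 + 23)/6 = 72/6 = 12; σ²_D = ((23−5)/6)² = 9.000

Forward pass:
ES_A = 0; EF_A = 13
ES_B = 13; EF_B = 13+14 = 27
ES_C = 13; EF_C = 13+13 = 26
ES_D = max(EF_B=27, EF_C=26) = 27; EF_D = 27+12 = 39
Expected project duration μ = 39 days. Critical path: A → B → D.

Variance along critical path = 9.000 + 2.778 + 9.000 = 20.778; σ = 4.558 days.
D = μ + z·σ = 39 + 0.842·4.558 = 42.8 days

42.8 days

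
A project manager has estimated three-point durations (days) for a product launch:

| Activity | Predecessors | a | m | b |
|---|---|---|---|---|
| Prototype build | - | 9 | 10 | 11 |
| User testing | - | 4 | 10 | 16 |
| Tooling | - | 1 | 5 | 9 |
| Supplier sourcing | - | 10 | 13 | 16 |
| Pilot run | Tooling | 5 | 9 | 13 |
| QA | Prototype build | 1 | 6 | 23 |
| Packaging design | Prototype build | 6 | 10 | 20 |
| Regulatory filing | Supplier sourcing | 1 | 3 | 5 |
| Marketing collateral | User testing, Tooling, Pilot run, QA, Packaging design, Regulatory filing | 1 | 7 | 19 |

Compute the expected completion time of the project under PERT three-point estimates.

29 days

te_Prototype build = (9 + 4·10 + 11)/6 = 60/6 = 10
te_User testing = (4 + 4·10 + 16)/6 = 60/6 = 10
te_Tooling = (1 + 4·5 + 9)/6 = 30/6 = 5
te_Supplier sourcing = (10 + 4·13 + 16)/6 = 78/6 = 13
te_Pilot run = (5 + 4·9 + 13)/6 = 54/6 = 9
te_QA = (1 + 4·6 + 23)/6 = 48/6 = 8
te_Packaging design = (6 + 4·10 + 20)/6 = 66/6 = 11
te_Regulatory filing = (1 + 4·3 + 5)/6 = 18/6 = 3
te_Marketing collateral = (1 + 4·7 + 19)/6 = 48/6 = 8

Forward pass:
ES_Prototype build = 0; EF_Prototype build = 10
ES_User testing = 0; EF_User testing = 10
ES_Tooling = 0; EF_Tooling = 5
ES_Supplier sourcing = 0; EF_Supplier sourcing = 13
ES_Pilot run = 5; EF_Pilot run = 5+9 = 14
ES_QA = 10; EF_QA = 10+8 = 18
ES_Packaging design = 10; EF_Packaging design = 10+11 = 21
ES_Regulatory filing = 13; EF_Regulatory filing = 13+3 = 16
ES_Marketing collateral = max(EF_User testing=10, EF_Tooling=5, EF_Pilot run=14, EF_QA=18, EF_Packaging design=21, EF_Regulatory filing=16) = 21; EF_Marketing collateral = 21+8 = 29
Expected project duration μ = 29 days. Critical path: Prototype build → Packaging design → Marketing collateral.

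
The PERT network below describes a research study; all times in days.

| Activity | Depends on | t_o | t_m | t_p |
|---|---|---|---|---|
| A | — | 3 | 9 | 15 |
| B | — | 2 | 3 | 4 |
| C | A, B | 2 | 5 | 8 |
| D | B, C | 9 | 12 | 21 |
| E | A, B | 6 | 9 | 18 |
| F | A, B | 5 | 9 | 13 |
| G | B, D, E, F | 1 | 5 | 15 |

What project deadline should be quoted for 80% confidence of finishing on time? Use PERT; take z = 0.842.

te_A = (3 + 4·9 + 15)/6 = 54/6 = 9; σ²_A = ((15−3)/6)² = 4.000
te_B = (2 + 4·3 + 4)/6 = 18/6 = 3; σ²_B = ((4−2)/6)² = 0.111
te_C = (2 + 4·5 + 8)/6 = 30/6 = 5; σ²_C = ((8−2)/6)² = 1.000
te_D = (9 + 4·12 + 21)/6 = 78/6 = 13; σ²_D = ((21−9)/6)² = 4.000
te_E = (6 + 4·9 + 18)/6 = 60/6 = 10; σ²_E = ((18−6)/6)² = 4.000
te_F = (5 + 4·9 + 13)/6 = 54/6 = 9; σ²_F = ((13−5)/6)² = 1.778
te_G = (1 + 4·5 + 15)/6 = 36/6 = 6; σ²_G = ((15−1)/6)² = 5.444

Forward pass:
ES_A = 0; EF_A = 9
ES_B = 0; EF_B = 3
ES_C = max(EF_A=9, EF_B=3) = 9; EF_C = 9+5 = 14
ES_D = max(EF_B=3, EF_C=14) = 14; EF_D = 14+13 = 27
ES_E = max(EF_A=9, EF_B=3) = 9; EF_E = 9+10 = 19
ES_F = max(EF_A=9, EF_B=3) = 9; EF_F = 9+9 = 18
ES_G = max(EF_B=3, EF_D=27, EF_E=19, EF_F=18) = 27; EF_G = 27+6 = 33
Expected project duration μ = 33 days. Critical path: A → C → D → G.

Variance along critical path = 4.000 + 1.000 + 4.000 + 5.444 = 14.444; σ = 3.801 days.
D = μ + z·σ = 33 + 0.842·3.801 = 36.2 days

36.2 days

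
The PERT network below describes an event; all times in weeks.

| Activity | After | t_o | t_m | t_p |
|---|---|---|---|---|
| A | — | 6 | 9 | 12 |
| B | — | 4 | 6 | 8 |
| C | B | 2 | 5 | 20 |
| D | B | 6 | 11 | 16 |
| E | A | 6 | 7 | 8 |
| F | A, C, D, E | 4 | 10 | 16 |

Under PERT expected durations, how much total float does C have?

te_A = (6 + 4·9 + 12)/6 = 54/6 = 9
te_B = (4 + 4·6 + 8)/6 = 36/6 = 6
te_C = (2 + 4·5 + 20)/6 = 42/6 = 7
te_D = (6 + 4·11 + 16)/6 = 66/6 = 11
te_E = (6 + 4·7 + 8)/6 = 42/6 = 7
te_F = (4 + 4·10 + 16)/6 = 60/6 = 10

Forward pass:
ES_A = 0; EF_A = 9
ES_B = 0; EF_B = 6
ES_C = 6; EF_C = 6+7 = 13
ES_D = 6; EF_D = 6+11 = 17
ES_E = 9; EF_E = 9+7 = 16
ES_F = max(EF_A=9, EF_C=13, EF_D=17, EF_E=16) = 17; EF_F = 17+10 = 27
Expected project duration μ = 27 weeks. Critical path: B → D → F.

Backward pass:
LF_F = 27; LS_F = 27−10 = 17
LF_E = LS_F = 17; LS_E = 17−7 = 10
LF_D = LS_F = 17; LS_D = 17−11 = 6
LF_C = LS_F = 17; LS_C = 17−7 = 10
LF_B = min(LS_C=10, LS_D=6) = 6; LS_B = 6−6 = 0
LF_A = min(LS_E=10, LS_F=17) = 10; LS_A = 10−9 = 1
Slack_C = LS_C − ES_C = 10 − 6 = 4

4 weeks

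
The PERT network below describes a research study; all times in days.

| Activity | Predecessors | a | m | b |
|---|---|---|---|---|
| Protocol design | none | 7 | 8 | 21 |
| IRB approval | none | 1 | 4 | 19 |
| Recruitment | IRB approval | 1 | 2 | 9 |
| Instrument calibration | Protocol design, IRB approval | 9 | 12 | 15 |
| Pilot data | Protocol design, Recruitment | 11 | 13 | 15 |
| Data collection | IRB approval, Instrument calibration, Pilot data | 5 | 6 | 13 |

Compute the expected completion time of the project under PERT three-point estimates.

30 days

te_Protocol design = (7 + 4·8 + 21)/6 = 60/6 = 10
te_IRB approval = (1 + 4·4 + 19)/6 = 36/6 = 6
te_Recruitment = (1 + 4·2 + 9)/6 = 18/6 = 3
te_Instrument calibration = (9 + 4·12 + 15)/6 = 72/6 = 12
te_Pilot data = (11 + 4·13 + 15)/6 = 78/6 = 13
te_Data collection = (5 + 4·6 + 13)/6 = 42/6 = 7

Forward pass:
ES_Protocol design = 0; EF_Protocol design = 10
ES_IRB approval = 0; EF_IRB approval = 6
ES_Recruitment = 6; EF_Recruitment = 6+3 = 9
ES_Instrument calibration = max(EF_Protocol design=10, EF_IRB approval=6) = 10; EF_Instrument calibration = 10+12 = 22
ES_Pilot data = max(EF_Protocol design=10, EF_Recruitment=9) = 10; EF_Pilot data = 10+13 = 23
ES_Data collection = max(EF_IRB approval=6, EF_Instrument calibration=22, EF_Pilot data=23) = 23; EF_Data collection = 23+7 = 30
Expected project duration μ = 30 days. Critical path: Protocol design → Pilot data → Data collection.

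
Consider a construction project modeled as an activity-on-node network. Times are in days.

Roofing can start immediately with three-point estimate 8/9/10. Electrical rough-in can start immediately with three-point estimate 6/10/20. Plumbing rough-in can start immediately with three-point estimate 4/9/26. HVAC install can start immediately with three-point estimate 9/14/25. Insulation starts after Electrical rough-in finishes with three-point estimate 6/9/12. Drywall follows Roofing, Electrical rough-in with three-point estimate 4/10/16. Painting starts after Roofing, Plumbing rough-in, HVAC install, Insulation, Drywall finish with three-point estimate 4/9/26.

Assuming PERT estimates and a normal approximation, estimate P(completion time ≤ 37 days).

te_Roofing = (8 + 4·9 + 10)/6 = 54/6 = 9; σ²_Roofing = ((10−8)/6)² = 0.111
te_Electrical rough-in = (6 + 4·10 + 20)/6 = 66/6 = 11; σ²_Electrical rough-in = ((20−6)/6)² = 5.444
te_Plumbing rough-in = (4 + 4·9 + 26)/6 = 66/6 = 11; σ²_Plumbing rough-in = ((26−4)/6)² = 13.444
te_HVAC install = (9 + 4·14 + 25)/6 = 90/6 = 15; σ²_HVAC install = ((25−9)/6)² = 7.111
te_Insulation = (6 + 4·9 + 12)/6 = 54/6 = 9; σ²_Insulation = ((12−6)/6)² = 1.000
te_Drywall = (4 + 4·10 + 16)/6 = 60/6 = 10; σ²_Drywall = ((16−4)/6)² = 4.000
te_Painting = (4 + 4·9 + 26)/6 = 66/6 = 11; σ²_Painting = ((26−4)/6)² = 13.444

Forward pass:
ES_Roofing = 0; EF_Roofing = 9
ES_Electrical rough-in = 0; EF_Electrical rough-in = 11
ES_Plumbing rough-in = 0; EF_Plumbing rough-in = 11
ES_HVAC install = 0; EF_HVAC install = 15
ES_Insulation = 11; EF_Insulation = 11+9 = 20
ES_Drywall = max(EF_Roofing=9, EF_Electrical rough-in=11) = 11; EF_Drywall = 11+10 = 21
ES_Painting = max(EF_Roofing=9, EF_Plumbing rough-in=11, EF_HVAC install=15, EF_Insulation=20, EF_Drywall=21) = 21; EF_Painting = 21+11 = 32
Expected project duration μ = 32 days. Critical path: Electrical rough-in → Drywall → Painting.

Variance along critical path = 5.444 + 4.000 + 13.444 = 22.889; σ = √22.889 = 4.784 days.
Z = (37 − 32) / 4.784 = 1.045
P(T ≤ 37) = Φ(1.045) ≈ 0.852

0.852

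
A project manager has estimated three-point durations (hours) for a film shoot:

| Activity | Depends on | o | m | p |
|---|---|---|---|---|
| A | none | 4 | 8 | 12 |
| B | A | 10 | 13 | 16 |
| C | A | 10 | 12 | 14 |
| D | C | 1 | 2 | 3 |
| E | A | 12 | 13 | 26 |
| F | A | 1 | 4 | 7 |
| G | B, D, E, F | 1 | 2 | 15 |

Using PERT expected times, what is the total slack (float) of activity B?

2 hours

te_A = (4 + 4·8 + 12)/6 = 48/6 = 8
te_B = (10 + 4·13 + 16)/6 = 78/6 = 13
te_C = (10 + 4·12 + 14)/6 = 72/6 = 12
te_D = (1 + 4·2 + 3)/6 = 12/6 = 2
te_E = (12 + 4·13 + 26)/6 = 90/6 = 15
te_F = (1 + 4·4 + 7)/6 = 24/6 = 4
te_G = (1 + 4·2 + 15)/6 = 24/6 = 4

Forward pass:
ES_A = 0; EF_A = 8
ES_B = 8; EF_B = 8+13 = 21
ES_C = 8; EF_C = 8+12 = 20
ES_D = 20; EF_D = 20+2 = 22
ES_E = 8; EF_E = 8+15 = 23
ES_F = 8; EF_F = 8+4 = 12
ES_G = max(EF_B=21, EF_D=22, EF_E=23, EF_F=12) = 23; EF_G = 23+4 = 27
Expected project duration μ = 27 hours. Critical path: A → E → G.

Backward pass:
LF_G = 27; LS_G = 27−4 = 23
LF_F = LS_G = 23; LS_F = 23−4 = 19
LF_E = LS_G = 23; LS_E = 23−15 = 8
LF_D = LS_G = 23; LS_D = 23−2 = 21
LF_C = LS_D = 21; LS_C = 21−12 = 9
LF_B = LS_G = 23; LS_B = 23−13 = 10
LF_A = min(LS_B=10, LS_C=9, LS_E=8, LS_F=19) = 8; LS_A = 8−8 = 0
Slack_B = LS_B − ES_B = 10 − 8 = 2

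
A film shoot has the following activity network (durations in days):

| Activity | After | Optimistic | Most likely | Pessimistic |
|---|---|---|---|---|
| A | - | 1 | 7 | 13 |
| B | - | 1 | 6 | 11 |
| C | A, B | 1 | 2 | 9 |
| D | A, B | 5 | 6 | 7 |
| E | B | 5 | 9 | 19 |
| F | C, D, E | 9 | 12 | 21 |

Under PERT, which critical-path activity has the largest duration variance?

te_A = (1 + 4·7 + 13)/6 = 42/6 = 7; σ²_A = ((13−1)/6)² = 4.000
te_B = (1 + 4·6 + 11)/6 = 36/6 = 6; σ²_B = ((11−1)/6)² = 2.778
te_C = (1 + 4·2 + 9)/6 = 18/6 = 3; σ²_C = ((9−1)/6)² = 1.778
te_D = (5 + 4·6 + 7)/6 = 36/6 = 6; σ²_D = ((7−5)/6)² = 0.111
te_E = (5 + 4·9 + 19)/6 = 60/6 = 10; σ²_E = ((19−5)/6)² = 5.444
te_F = (9 + 4·12 + 21)/6 = 78/6 = 13; σ²_F = ((21−9)/6)² = 4.000

Forward pass:
ES_A = 0; EF_A = 7
ES_B = 0; EF_B = 6
ES_C = max(EF_A=7, EF_B=6) = 7; EF_C = 7+3 = 10
ES_D = max(EF_A=7, EF_B=6) = 7; EF_D = 7+6 = 13
ES_E = 6; EF_E = 6+10 = 16
ES_F = max(EF_C=10, EF_D=13, EF_E=16) = 16; EF_F = 16+13 = 29
Expected project duration μ = 29 days. Critical path: B → E → F.

Variances on critical path: σ²_B=2.778, σ²_E=5.444, σ²_F=4.000.
Largest is σ²_E = 5.444.

E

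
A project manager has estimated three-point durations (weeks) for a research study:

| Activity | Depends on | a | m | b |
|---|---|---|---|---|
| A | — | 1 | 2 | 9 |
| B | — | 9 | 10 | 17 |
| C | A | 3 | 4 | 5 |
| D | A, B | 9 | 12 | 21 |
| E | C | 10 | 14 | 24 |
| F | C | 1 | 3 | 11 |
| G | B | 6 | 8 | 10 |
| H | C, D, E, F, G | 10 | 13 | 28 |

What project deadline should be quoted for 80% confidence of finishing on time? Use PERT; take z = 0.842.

42.2 weeks

te_A = (1 + 4·2 + 9)/6 = 18/6 = 3; σ²_A = ((9−1)/6)² = 1.778
te_B = (9 + 4·10 + 17)/6 = 66/6 = 11; σ²_B = ((17−9)/6)² = 1.778
te_C = (3 + 4·4 + 5)/6 = 24/6 = 4; σ²_C = ((5−3)/6)² = 0.111
te_D = (9 + 4·12 + 21)/6 = 78/6 = 13; σ²_D = ((21−9)/6)² = 4.000
te_E = (10 + 4·14 + 24)/6 = 90/6 = 15; σ²_E = ((24−10)/6)² = 5.444
te_F = (1 + 4·3 + 11)/6 = 24/6 = 4; σ²_F = ((11−1)/6)² = 2.778
te_G = (6 + 4·8 + 10)/6 = 48/6 = 8; σ²_G = ((10−6)/6)² = 0.444
te_H = (10 + 4·13 + 28)/6 = 90/6 = 15; σ²_H = ((28−10)/6)² = 9.000

Forward pass:
ES_A = 0; EF_A = 3
ES_B = 0; EF_B = 11
ES_C = 3; EF_C = 3+4 = 7
ES_D = max(EF_A=3, EF_B=11) = 11; EF_D = 11+13 = 24
ES_E = 7; EF_E = 7+15 = 22
ES_F = 7; EF_F = 7+4 = 11
ES_G = 11; EF_G = 11+8 = 19
ES_H = max(EF_C=7, EF_D=24, EF_E=22, EF_F=11, EF_G=19) = 24; EF_H = 24+15 = 39
Expected project duration μ = 39 weeks. Critical path: B → D → H.

Variance along critical path = 1.778 + 4.000 + 9.000 = 14.778; σ = 3.844 weeks.
D = μ + z·σ = 39 + 0.842·3.844 = 42.2 weeks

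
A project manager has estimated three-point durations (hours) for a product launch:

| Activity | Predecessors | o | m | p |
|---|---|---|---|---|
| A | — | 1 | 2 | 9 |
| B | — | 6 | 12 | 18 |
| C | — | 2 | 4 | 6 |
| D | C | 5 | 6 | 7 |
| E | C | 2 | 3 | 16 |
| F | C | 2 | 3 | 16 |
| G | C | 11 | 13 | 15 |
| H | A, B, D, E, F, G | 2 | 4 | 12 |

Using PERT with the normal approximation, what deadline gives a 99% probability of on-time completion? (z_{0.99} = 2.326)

26.5 hours

te_A = (1 + 4·2 + 9)/6 = 18/6 = 3; σ²_A = ((9−1)/6)² = 1.778
te_B = (6 + 4·12 + 18)/6 = 72/6 = 12; σ²_B = ((18−6)/6)² = 4.000
te_C = (2 + 4·4 + 6)/6 = 24/6 = 4; σ²_C = ((6−2)/6)² = 0.444
te_D = (5 + 4·6 + 7)/6 = 36/6 = 6; σ²_D = ((7−5)/6)² = 0.111
te_E = (2 + 4·3 + 16)/6 = 30/6 = 5; σ²_E = ((16−2)/6)² = 5.444
te_F = (2 + 4·3 + 16)/6 = 30/6 = 5; σ²_F = ((16−2)/6)² = 5.444
te_G = (11 + 4·13 + 15)/6 = 78/6 = 13; σ²_G = ((15−11)/6)² = 0.444
te_H = (2 + 4·4 + 12)/6 = 30/6 = 5; σ²_H = ((12−2)/6)² = 2.778

Forward pass:
ES_A = 0; EF_A = 3
ES_B = 0; EF_B = 12
ES_C = 0; EF_C = 4
ES_D = 4; EF_D = 4+6 = 10
ES_E = 4; EF_E = 4+5 = 9
ES_F = 4; EF_F = 4+5 = 9
ES_G = 4; EF_G = 4+13 = 17
ES_H = max(EF_A=3, EF_B=12, EF_D=10, EF_E=9, EF_F=9, EF_G=17) = 17; EF_H = 17+5 = 22
Expected project duration μ = 22 hours. Critical path: C → G → H.

Variance along critical path = 0.444 + 0.444 + 2.778 = 3.667; σ = 1.915 hours.
D = μ + z·σ = 22 + 2.326·1.915 = 26.5 hours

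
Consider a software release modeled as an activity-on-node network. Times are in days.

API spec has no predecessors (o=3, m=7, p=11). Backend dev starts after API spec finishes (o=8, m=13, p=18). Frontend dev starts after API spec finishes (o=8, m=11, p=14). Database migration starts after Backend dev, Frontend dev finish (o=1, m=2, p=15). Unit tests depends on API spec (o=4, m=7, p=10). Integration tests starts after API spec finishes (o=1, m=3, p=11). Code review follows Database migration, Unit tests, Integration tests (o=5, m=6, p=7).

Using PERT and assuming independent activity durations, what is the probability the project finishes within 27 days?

te_API spec = (3 + 4·7 + 11)/6 = 42/6 = 7; σ²_API spec = ((11−3)/6)² = 1.778
te_Backend dev = (8 + 4·13 + 18)/6 = 78/6 = 13; σ²_Backend dev = ((18−8)/6)² = 2.778
te_Frontend dev = (8 + 4·11 + 14)/6 = 66/6 = 11; σ²_Frontend dev = ((14−8)/6)² = 1.000
te_Database migration = (1 + 4·2 + 15)/6 = 24/6 = 4; σ²_Database migration = ((15−1)/6)² = 5.444
te_Unit tests = (4 + 4·7 + 10)/6 = 42/6 = 7; σ²_Unit tests = ((10−4)/6)² = 1.000
te_Integration tests = (1 + 4·3 + 11)/6 = 24/6 = 4; σ²_Integration tests = ((11−1)/6)² = 2.778
te_Code review = (5 + 4·6 + 7)/6 = 36/6 = 6; σ²_Code review = ((7−5)/6)² = 0.111

Forward pass:
ES_API spec = 0; EF_API spec = 7
ES_Backend dev = 7; EF_Backend dev = 7+13 = 20
ES_Frontend dev = 7; EF_Frontend dev = 7+11 = 18
ES_Database migration = max(EF_Backend dev=20, EF_Frontend dev=18) = 20; EF_Database migration = 20+4 = 24
ES_Unit tests = 7; EF_Unit tests = 7+7 = 14
ES_Integration tests = 7; EF_Integration tests = 7+4 = 11
ES_Code review = max(EF_Database migration=24, EF_Unit tests=14, EF_Integration tests=11) = 24; EF_Code review = 24+6 = 30
Expected project duration μ = 30 days. Critical path: API spec → Backend dev → Database migration → Code review.

Variance along critical path = 1.778 + 2.778 + 5.444 + 0.111 = 10.111; σ = √10.111 = 3.180 days.
Z = (27 − 30) / 3.180 = -0.943
P(T ≤ 27) = Φ(-0.943) ≈ 0.173

0.173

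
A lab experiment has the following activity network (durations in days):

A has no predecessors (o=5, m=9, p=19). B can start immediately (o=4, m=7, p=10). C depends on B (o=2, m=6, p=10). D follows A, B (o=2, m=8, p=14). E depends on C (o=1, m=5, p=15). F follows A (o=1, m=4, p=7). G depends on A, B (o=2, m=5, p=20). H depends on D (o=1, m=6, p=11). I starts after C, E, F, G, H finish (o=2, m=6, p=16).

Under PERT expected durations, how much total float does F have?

te_A = (5 + 4·9 + 19)/6 = 60/6 = 10
te_B = (4 + 4·7 + 10)/6 = 42/6 = 7
te_C = (2 + 4·6 + 10)/6 = 36/6 = 6
te_D = (2 + 4·8 + 14)/6 = 48/6 = 8
te_E = (1 + 4·5 + 15)/6 = 36/6 = 6
te_F = (1 + 4·4 + 7)/6 = 24/6 = 4
te_G = (2 + 4·5 + 20)/6 = 42/6 = 7
te_H = (1 + 4·6 + 11)/6 = 36/6 = 6
te_I = (2 + 4·6 + 16)/6 = 42/6 = 7

Forward pass:
ES_A = 0; EF_A = 10
ES_B = 0; EF_B = 7
ES_C = 7; EF_C = 7+6 = 13
ES_D = max(EF_A=10, EF_B=7) = 10; EF_D = 10+8 = 18
ES_E = 13; EF_E = 13+6 = 19
ES_F = 10; EF_F = 10+4 = 14
ES_G = max(EF_A=10, EF_B=7) = 10; EF_G = 10+7 = 17
ES_H = 18; EF_H = 18+6 = 24
ES_I = max(EF_C=13, EF_E=19, EF_F=14, EF_G=17, EF_H=24) = 24; EF_I = 24+7 = 31
Expected project duration μ = 31 days. Critical path: A → D → H → I.

Backward pass:
LF_I = 31; LS_I = 31−7 = 24
LF_H = LS_I = 24; LS_H = 24−6 = 18
LF_G = LS_I = 24; LS_G = 24−7 = 17
LF_F = LS_I = 24; LS_F = 24−4 = 20
LF_E = LS_I = 24; LS_E = 24−6 = 18
LF_D = LS_H = 18; LS_D = 18−8 = 10
LF_C = min(LS_E=18, LS_I=24) = 18; LS_C = 18−6 = 12
LF_B = min(LS_C=12, LS_D=10, LS_G=17) = 10; LS_B = 10−7 = 3
LF_A = min(LS_D=10, LS_F=20, LS_G=17) = 10; LS_A = 10−10 = 0
Slack_F = LS_F − ES_F = 20 − 10 = 10

10 days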